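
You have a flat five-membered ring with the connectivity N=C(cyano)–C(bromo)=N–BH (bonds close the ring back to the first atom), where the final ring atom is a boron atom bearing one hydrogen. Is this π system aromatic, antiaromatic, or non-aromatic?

Antiaromatic

Every ring atom contributes a p orbital perpendicular to the ring (each doubly-bonded ring atom is sp² with one p-orbital electron; each =N– nitrogen is pyridine-type (lone pair in the sp² plane, one electron in the p orbital); the boron has an empty p orbital), so the π system is cyclic and fully conjugated.
Tallying contributions gives 2 × 2 = 4 from the double-bond units + 0 from the BH atom = 4.
A 4n π count (4, n = 1) in a planar conjugated ring means antiaromatic.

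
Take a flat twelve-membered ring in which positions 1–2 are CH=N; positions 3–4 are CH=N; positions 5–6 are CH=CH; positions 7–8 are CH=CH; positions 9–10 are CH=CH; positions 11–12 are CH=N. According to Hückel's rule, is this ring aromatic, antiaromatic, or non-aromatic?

Antiaromatic

The p orbitals form a continuous loop: every atom in a ring double bond is sp² and brings one electron to the p orbital; each =N– nitrogen is pyridine-type (lone pair in the sp² plane, one electron in the p orbital). The ring is fully conjugated.
π-electron count: 6 × 2 = 12 from the 6 double-bond units.
12 is a 4n count (n = 3), so the planar conjugated ring is antiaromatic.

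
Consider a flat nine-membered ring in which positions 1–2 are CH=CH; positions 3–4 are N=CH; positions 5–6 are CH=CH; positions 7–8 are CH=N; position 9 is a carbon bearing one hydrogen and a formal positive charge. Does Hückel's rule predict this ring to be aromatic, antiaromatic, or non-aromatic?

Antiaromatic

Every ring atom contributes a p orbital perpendicular to the ring (every atom in a ring double bond is sp² and brings one electron to the p orbital; each sp² =N– keeps its lone pair in-plane and puts one electron into the π system; the carbocation has an empty p orbital), so the π system is cyclic and fully conjugated.
Counting π electrons: 4 × 2 = 8 from the double-bond units + 0 from the CH(+) atom = 8.
A 4n π count (8, n = 2) in a planar conjugated ring means antiaromatic.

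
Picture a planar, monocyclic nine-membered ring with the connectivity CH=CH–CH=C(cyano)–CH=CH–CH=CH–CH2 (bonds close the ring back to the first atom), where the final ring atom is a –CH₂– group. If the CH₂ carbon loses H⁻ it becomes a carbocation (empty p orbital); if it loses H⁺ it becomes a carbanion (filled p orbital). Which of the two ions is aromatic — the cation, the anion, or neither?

Both ions have a continuous loop of p orbitals — each ring atom is sp².
Cation: 4 × 2 + 0 = 8 π electrons → 4(2), antiaromatic.
Anion: 4 × 2 + 2 = 10 π electrons → 4(2)+2, aromatic.

The anion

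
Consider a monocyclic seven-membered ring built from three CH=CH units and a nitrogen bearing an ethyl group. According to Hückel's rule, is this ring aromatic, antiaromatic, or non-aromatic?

Every ring atom contributes a p orbital perpendicular to the ring (each doubly-bonded ring atom is sp² with one p-orbital electron; the pyrrole-type nitrogen donates its lone pair from the p orbital), so the π system is cyclic and fully conjugated.
π-electron count: 3 × 2 = 6 from the double-bond units + 2 from the N(ethyl) atom = 8.
A 4n π count (8, n = 2) in a planar conjugated ring means antiaromatic.

Antiaromatic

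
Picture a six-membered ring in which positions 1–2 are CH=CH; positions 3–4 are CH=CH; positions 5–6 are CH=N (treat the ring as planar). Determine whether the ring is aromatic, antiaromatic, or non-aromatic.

Aromatic

The p orbitals form a continuous loop: each doubly-bonded ring atom is sp² with one p-orbital electron; each sp² =N– keeps its lone pair in-plane and puts one electron into the π system. The ring is fully conjugated.
π-electron count: 3 × 2 = 6 from the 3 double-bond units.
With 6 π electrons (n = 1), the Hückel 4n+2 condition holds.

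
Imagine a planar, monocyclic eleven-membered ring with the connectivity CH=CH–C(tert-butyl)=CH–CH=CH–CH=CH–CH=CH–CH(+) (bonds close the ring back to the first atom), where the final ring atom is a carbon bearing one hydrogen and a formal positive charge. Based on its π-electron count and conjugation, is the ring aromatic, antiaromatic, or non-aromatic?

Check conjugation: every atom in a ring double bond is sp² and brings one electron to the p orbital; the carbocation has an empty p orbital — every position has a p orbital, so the cyclic π system is continuous.
π-electron count: 5 × 2 = 10 from the double-bond units + 0 from the CH(+) atom = 10.
That gives a 4n+2 count (10, n = 2).

Aromatic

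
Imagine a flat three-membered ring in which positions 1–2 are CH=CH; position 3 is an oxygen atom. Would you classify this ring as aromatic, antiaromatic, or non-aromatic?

All ring atoms are sp² and supply a p orbital to the ring (every atom in a ring double bond is sp² and brings one electron to the p orbital; the oxygen donates one lone pair from its p orbital); the conjugation is uninterrupted.
π-electron count: 1 × 2 = 2 from the double-bond unit + 2 from the O atom = 4.
4 = 4(1); a planar, fully conjugated 4n system is antiaromatic.
(The species described is oxirene.)

Antiaromatic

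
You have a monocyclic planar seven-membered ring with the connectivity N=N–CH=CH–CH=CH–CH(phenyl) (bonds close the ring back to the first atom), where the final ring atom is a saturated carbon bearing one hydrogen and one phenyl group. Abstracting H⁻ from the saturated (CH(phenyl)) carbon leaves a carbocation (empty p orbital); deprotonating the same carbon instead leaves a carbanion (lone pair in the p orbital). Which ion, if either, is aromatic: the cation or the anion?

In both ions every ring atom is sp² and contributes a p orbital, so both rings are fully conjugated.
Cation: 3 × 2 + 0 = 6 π electrons → 4(1)+2, aromatic.
Anion: 3 × 2 + 2 = 8 π electrons → 4(2), antiaromatic.

The cation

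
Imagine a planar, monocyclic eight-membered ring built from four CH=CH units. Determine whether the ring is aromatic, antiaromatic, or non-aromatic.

Antiaromatic

All ring atoms are sp² and supply a p orbital to the ring (the double-bond atoms are sp², each contributing one p electron); the conjugation is uninterrupted.
Adding the contributions, 4 × 2 = 8 from the 4 double-bond units.
8 is a 4n count (n = 2), so the planar conjugated ring is antiaromatic.
(The species described is cyclooctatetraene.)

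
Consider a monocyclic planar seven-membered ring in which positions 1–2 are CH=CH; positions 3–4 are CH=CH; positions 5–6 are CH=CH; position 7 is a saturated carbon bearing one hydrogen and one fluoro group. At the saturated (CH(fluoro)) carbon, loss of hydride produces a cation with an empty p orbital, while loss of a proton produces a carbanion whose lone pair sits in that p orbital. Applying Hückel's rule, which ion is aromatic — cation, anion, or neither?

Once that carbon is sp², every ring atom has a p orbital and both ions are fully conjugated.
Cation: 3 × 2 + 0 = 6 π electrons → 4(1)+2, aromatic.
Anion: 3 × 2 + 2 = 8 π electrons → 4(2), antiaromatic.

The cation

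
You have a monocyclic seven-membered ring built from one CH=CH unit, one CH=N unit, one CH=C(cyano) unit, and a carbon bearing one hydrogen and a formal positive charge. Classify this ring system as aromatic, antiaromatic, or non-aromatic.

The p orbitals form a continuous loop: each doubly-bonded ring atom is sp² with one p-orbital electron; the doubly-bonded nitrogens are pyridine-type — their lone pairs lie in the ring plane, leaving one electron in the p orbital; the carbocation has an empty p orbital. The ring is fully conjugated.
Adding the contributions, 3 × 2 = 6 from the double-bond units + 0 from the CH(+) atom = 6.
With 6 π electrons (n = 1), the Hückel 4n+2 condition holds.

Aromatic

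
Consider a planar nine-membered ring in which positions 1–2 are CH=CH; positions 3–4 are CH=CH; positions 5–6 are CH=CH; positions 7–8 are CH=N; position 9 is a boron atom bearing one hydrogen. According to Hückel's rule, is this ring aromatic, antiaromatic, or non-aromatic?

Antiaromatic

The p orbitals form a continuous loop: every atom in a ring double bond is sp² and brings one electron to the p orbital; each =N– nitrogen is pyridine-type (lone pair in the sp² plane, one electron in the p orbital); the boron has an empty p orbital. The ring is fully conjugated.
Tallying contributions gives 4 × 2 = 8 from the double-bond units + 0 from the BH atom = 8.
A 4n π count (8, n = 2) in a planar conjugated ring means antiaromatic.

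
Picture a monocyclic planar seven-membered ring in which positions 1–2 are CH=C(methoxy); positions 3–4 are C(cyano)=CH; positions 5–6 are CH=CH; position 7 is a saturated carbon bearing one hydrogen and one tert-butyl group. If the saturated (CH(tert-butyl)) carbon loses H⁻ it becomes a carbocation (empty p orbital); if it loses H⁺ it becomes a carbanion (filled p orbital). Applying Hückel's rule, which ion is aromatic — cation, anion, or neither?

The cation

Once that carbon is sp², every ring atom has a p orbital and both ions are fully conjugated.
Cation: 3 × 2 + 0 = 6 π electrons → 4(1)+2, aromatic.
Anion: 3 × 2 + 2 = 8 π electrons → 4(2), antiaromatic.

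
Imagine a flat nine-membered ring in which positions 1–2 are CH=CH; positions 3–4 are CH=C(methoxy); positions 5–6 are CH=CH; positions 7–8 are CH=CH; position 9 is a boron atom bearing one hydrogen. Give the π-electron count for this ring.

8

All ring atoms are sp² and supply a p orbital to the ring (the double-bond atoms are sp², each contributing one p electron; the boron has an empty p orbital); the conjugation is uninterrupted.
Adding the contributions, 4 × 2 = 8 from the double-bond units + 0 from the BH atom = 8.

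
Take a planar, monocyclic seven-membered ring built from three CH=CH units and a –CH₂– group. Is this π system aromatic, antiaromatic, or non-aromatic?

The CH2 carbon is saturated: the tetrahedral CH₂ carbon is sp³ and has no p orbital in the ring π system. Conjugation is not continuous around the ring.
Broken conjugation rules out both aromaticity and antiaromaticity.

Non-aromatic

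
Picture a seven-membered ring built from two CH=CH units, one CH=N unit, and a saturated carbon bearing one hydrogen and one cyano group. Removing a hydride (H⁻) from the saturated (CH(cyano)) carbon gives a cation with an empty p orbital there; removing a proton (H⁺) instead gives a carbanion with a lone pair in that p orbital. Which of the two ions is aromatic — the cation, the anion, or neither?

In both ions every ring atom is sp² and contributes a p orbital, so both rings are fully conjugated.
Cation: 3 × 2 + 0 = 6 π electrons → 4(1)+2, aromatic.
Anion: 3 × 2 + 2 = 8 π electrons → 4(2), antiaromatic.

The cation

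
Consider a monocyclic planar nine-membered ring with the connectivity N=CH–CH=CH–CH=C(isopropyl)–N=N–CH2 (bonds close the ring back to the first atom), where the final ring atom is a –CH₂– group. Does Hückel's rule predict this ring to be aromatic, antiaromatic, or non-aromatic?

At the CH2 position, the tetrahedral CH₂ carbon is sp³ and has no p orbital in the ring π system; the ring's p-orbital overlap is broken there.
Broken conjugation rules out both aromaticity and antiaromaticity.

Non-aromatic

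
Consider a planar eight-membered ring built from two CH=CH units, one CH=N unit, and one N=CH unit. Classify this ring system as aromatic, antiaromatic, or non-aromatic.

Antiaromatic

Every ring atom contributes a p orbital perpendicular to the ring (every atom in a ring double bond is sp² and brings one electron to the p orbital; each sp² =N– keeps its lone pair in-plane and puts one electron into the π system), so the π system is cyclic and fully conjugated.
Adding the contributions, 4 × 2 = 8 from the 4 double-bond units.
With 8 = 4·2 π electrons, Hückel's rule classifies the planar ring as antiaromatic.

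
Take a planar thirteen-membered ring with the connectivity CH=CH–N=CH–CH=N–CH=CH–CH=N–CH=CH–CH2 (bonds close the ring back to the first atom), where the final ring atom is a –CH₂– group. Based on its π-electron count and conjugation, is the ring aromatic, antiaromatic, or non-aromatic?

Because the tetrahedral CH₂ carbon is sp³ and has no p orbital in the ring π system at the CH2 position, the π system cannot extend all the way around the ring.
Hückel's rule only applies to fully conjugated rings, so this one is simply non-aromatic.

Non-aromatic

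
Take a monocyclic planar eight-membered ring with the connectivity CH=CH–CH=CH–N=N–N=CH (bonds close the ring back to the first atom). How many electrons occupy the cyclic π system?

8

All ring atoms are sp² and supply a p orbital to the ring (each doubly-bonded ring atom is sp² with one p-orbital electron; each sp² =N– keeps its lone pair in-plane and puts one electron into the π system); the conjugation is uninterrupted.
π-electron count: 4 × 2 = 8 from the 4 double-bond units.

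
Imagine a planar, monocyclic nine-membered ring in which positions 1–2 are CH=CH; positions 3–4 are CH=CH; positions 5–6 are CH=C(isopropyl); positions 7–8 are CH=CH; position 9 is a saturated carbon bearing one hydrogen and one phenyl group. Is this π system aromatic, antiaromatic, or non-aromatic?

Non-aromatic

Because that saturated carbon is sp³ and has no p orbital in the ring π system at the CH(phenyl) position, the π system cannot extend all the way around the ring.
Without a continuous loop of overlapping p orbitals the Hückel electron count never comes into play.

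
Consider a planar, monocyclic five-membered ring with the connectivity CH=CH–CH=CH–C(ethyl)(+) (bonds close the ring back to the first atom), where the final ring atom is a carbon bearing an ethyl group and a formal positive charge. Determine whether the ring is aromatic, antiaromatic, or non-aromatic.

The p orbitals form a continuous loop: the double-bond atoms are sp², each contributing one p electron; the carbocation has an empty p orbital. The ring is fully conjugated.
Adding the contributions, 2 × 2 = 4 from the double-bond units + 0 from the C(ethyl)(+) atom = 4.
4 is a 4n count (n = 1), so the planar conjugated ring is antiaromatic.

Antiaromatic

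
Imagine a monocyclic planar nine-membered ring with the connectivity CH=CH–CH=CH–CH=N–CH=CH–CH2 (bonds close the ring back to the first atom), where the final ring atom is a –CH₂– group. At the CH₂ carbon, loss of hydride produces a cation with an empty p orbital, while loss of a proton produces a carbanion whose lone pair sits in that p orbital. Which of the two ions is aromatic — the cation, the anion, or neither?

The anion

In both ions every ring atom is sp² and contributes a p orbital, so both rings are fully conjugated.
Cation: 4 × 2 + 0 = 8 π electrons → 4(2), antiaromatic.
Anion: 4 × 2 + 2 = 10 π electrons → 4(2)+2, aromatic.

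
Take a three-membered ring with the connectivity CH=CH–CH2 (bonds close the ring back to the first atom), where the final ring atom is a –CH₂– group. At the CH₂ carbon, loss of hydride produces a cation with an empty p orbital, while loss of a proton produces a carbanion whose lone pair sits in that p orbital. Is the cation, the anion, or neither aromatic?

The cation

Once that carbon is sp², every ring atom has a p orbital and both ions are fully conjugated.
Cation: 1 × 2 + 0 = 2 π electrons → 4(0)+2, aromatic.
Anion: 1 × 2 + 2 = 4 π electrons → 4(1), antiaromatic.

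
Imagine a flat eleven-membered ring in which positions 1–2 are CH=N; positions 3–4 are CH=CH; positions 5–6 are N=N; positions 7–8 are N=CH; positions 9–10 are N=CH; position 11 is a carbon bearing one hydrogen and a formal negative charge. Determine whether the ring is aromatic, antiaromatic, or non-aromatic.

Antiaromatic

The p orbitals form a continuous loop: every atom in a ring double bond is sp² and brings one electron to the p orbital; the doubly-bonded nitrogens are pyridine-type — their lone pairs lie in the ring plane, leaving one electron in the p orbital; the carbanion's lone pair occupies the p orbital. The ring is fully conjugated.
Tallying contributions gives 5 × 2 = 10 from the double-bond units + 2 from the CH(-) atom = 12.
12 is a 4n count (n = 3), so the planar conjugated ring is antiaromatic.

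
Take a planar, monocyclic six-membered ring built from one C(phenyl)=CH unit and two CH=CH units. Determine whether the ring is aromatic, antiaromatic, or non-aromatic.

All ring atoms are sp² and supply a p orbital to the ring (every atom in a ring double bond is sp² and brings one electron to the p orbital); the conjugation is uninterrupted.
Counting π electrons: 3 × 2 = 6 from the 3 double-bond units.
6 = 4(1) + 2, which satisfies Hückel's 4n+2 rule.

Aromatic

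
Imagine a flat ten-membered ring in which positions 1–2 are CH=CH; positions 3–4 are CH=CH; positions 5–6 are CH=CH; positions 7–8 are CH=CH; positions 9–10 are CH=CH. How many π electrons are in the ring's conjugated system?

10

All ring atoms are sp² and supply a p orbital to the ring (the double-bond atoms are sp², each contributing one p electron); the conjugation is uninterrupted.
Adding the contributions, 5 × 2 = 10 from the 5 double-bond units.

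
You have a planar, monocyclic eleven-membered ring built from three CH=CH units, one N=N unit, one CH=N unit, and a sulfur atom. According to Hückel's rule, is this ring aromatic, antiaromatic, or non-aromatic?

Antiaromatic

The p orbitals form a continuous loop: each doubly-bonded ring atom is sp² with one p-orbital electron; each =N– nitrogen is pyridine-type (lone pair in the sp² plane, one electron in the p orbital); the sulfur donates one lone pair from its p orbital. The ring is fully conjugated.
Counting π electrons: 5 × 2 = 10 from the double-bond units + 2 from the S atom = 12.
A 4n π count (12, n = 3) in a planar conjugated ring means antiaromatic.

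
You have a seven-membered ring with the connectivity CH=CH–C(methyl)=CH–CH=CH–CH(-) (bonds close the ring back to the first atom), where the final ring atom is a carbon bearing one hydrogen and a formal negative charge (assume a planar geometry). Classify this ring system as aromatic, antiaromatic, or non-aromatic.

Antiaromatic

The p orbitals form a continuous loop: the double-bond atoms are sp², each contributing one p electron; the carbanion's lone pair occupies the p orbital. The ring is fully conjugated.
Tallying contributions gives 3 × 2 = 6 from the double-bond units + 2 from the CH(-) atom = 8.
8 = 4(2); a planar, fully conjugated 4n system is antiaromatic.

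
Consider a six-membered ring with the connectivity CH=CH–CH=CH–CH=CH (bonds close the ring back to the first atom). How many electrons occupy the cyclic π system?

6

Check conjugation: each doubly-bonded ring atom is sp² with one p-orbital electron — every position has a p orbital, so the cyclic π system is continuous.
Tallying contributions gives 3 × 2 = 6 from the 3 double-bond units.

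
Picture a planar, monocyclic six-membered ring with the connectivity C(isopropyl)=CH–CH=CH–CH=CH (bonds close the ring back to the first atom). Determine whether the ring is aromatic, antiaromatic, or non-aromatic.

Check conjugation: every atom in a ring double bond is sp² and brings one electron to the p orbital — every position has a p orbital, so the cyclic π system is continuous.
π-electron count: 3 × 2 = 6 from the 3 double-bond units.
Since 6 = 4·1 + 2, the ring meets the 4n+2 criterion.

Aromatic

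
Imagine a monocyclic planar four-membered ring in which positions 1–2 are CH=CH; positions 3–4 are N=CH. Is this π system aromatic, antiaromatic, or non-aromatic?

Antiaromatic

All ring atoms are sp² and supply a p orbital to the ring (every atom in a ring double bond is sp² and brings one electron to the p orbital; each sp² =N– keeps its lone pair in-plane and puts one electron into the π system); the conjugation is uninterrupted.
Tallying contributions gives 2 × 2 = 4 from the 2 double-bond units.
4 is a 4n count (n = 1), so the planar conjugated ring is antiaromatic.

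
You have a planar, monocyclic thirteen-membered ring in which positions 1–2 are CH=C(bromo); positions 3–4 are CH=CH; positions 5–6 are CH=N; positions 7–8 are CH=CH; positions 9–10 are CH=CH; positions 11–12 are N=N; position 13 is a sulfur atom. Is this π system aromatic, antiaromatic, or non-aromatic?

Aromatic

All ring atoms are sp² and supply a p orbital to the ring (the double-bond atoms are sp², each contributing one p electron; each sp² =N– keeps its lone pair in-plane and puts one electron into the π system; the sulfur donates one lone pair from its p orbital); the conjugation is uninterrupted.
π-electron count: 6 × 2 = 12 from the double-bond units + 2 from the S atom = 14.
With 14 π electrons (n = 3), the Hückel 4n+2 condition holds.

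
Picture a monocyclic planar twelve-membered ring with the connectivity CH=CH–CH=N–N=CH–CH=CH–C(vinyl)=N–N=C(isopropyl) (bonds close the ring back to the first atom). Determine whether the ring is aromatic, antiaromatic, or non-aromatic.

Check conjugation: every atom in a ring double bond is sp² and brings one electron to the p orbital; the doubly-bonded nitrogens are pyridine-type — their lone pairs lie in the ring plane, leaving one electron in the p orbital — every position has a p orbital, so the cyclic π system is continuous.
π-electron count: 6 × 2 = 12 from the 6 double-bond units.
With 12 = 4·3 π electrons, Hückel's rule classifies the planar ring as antiaromatic.

Antiaromatic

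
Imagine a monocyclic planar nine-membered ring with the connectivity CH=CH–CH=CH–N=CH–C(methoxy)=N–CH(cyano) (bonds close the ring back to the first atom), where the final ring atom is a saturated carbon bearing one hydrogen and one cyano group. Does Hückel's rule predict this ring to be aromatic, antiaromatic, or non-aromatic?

The CH(cyano) position has four σ bonds — that saturated carbon is sp³ and has no p orbital in the ring π system — so the cyclic conjugation is interrupted.
Hückel's rule only applies to fully conjugated rings, so this one is simply non-aromatic.

Non-aromatic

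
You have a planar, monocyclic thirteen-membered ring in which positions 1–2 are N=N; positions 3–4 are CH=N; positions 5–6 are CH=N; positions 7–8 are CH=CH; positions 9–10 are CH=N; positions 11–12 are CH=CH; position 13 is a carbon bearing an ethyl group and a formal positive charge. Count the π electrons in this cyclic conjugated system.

The p orbitals form a continuous loop: each doubly-bonded ring atom is sp² with one p-orbital electron; the doubly-bonded nitrogens are pyridine-type — their lone pairs lie in the ring plane, leaving one electron in the p orbital; the carbocation has an empty p orbital. The ring is fully conjugated.
Tallying contributions gives 6 × 2 = 12 from the double-bond units + 0 from the C(ethyl)(+) atom = 12.

12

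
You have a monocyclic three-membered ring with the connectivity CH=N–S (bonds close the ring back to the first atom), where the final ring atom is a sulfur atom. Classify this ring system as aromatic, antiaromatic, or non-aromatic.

Antiaromatic

All ring atoms are sp² and supply a p orbital to the ring (every atom in a ring double bond is sp² and brings one electron to the p orbital; the doubly-bonded nitrogens are pyridine-type — their lone pairs lie in the ring plane, leaving one electron in the p orbital; the sulfur donates one lone pair from its p orbital); the conjugation is uninterrupted.
π-electron count: 1 × 2 = 2 from the double-bond unit + 2 from the S atom = 4.
With 4 = 4·1 π electrons, Hückel's rule classifies the planar ring as antiaromatic.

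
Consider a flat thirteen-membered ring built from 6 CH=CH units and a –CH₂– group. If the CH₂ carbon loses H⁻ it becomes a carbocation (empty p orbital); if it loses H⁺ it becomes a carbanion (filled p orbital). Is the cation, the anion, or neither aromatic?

Both ions have a continuous loop of p orbitals — each ring atom is sp².
Cation: 6 × 2 + 0 = 12 π electrons → 4(3), antiaromatic.
Anion: 6 × 2 + 2 = 14 π electrons → 4(3)+2, aromatic.

The anion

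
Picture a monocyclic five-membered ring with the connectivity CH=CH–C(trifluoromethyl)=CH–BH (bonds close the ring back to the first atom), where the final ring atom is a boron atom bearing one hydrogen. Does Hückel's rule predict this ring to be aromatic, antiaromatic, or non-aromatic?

Every ring atom contributes a p orbital perpendicular to the ring (the double-bond atoms are sp², each contributing one p electron; the boron has an empty p orbital), so the π system is cyclic and fully conjugated.
Counting π electrons: 2 × 2 = 4 from the double-bond units + 0 from the BH atom = 4.
4 is a 4n count (n = 1), so the planar conjugated ring is antiaromatic.

Antiaromatic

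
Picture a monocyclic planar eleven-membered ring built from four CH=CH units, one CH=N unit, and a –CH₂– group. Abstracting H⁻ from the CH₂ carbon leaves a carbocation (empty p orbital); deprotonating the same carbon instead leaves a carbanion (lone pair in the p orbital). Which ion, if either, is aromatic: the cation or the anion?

Both ions have a continuous loop of p orbitals — each ring atom is sp².
Cation: 5 × 2 + 0 = 10 π electrons → 4(2)+2, aromatic.
Anion: 5 × 2 + 2 = 12 π electrons → 4(3), antiaromatic.

The cation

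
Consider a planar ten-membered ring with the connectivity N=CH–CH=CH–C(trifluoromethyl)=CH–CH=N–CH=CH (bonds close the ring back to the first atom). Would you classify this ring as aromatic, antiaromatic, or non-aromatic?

Every ring atom contributes a p orbital perpendicular to the ring (each doubly-bonded ring atom is sp² with one p-orbital electron; each =N– nitrogen is pyridine-type (lone pair in the sp² plane, one electron in the p orbital)), so the π system is cyclic and fully conjugated.
Counting π electrons: 5 × 2 = 10 from the 5 double-bond units.
Since 10 = 4·2 + 2, the ring meets the 4n+2 criterion.

Aromatic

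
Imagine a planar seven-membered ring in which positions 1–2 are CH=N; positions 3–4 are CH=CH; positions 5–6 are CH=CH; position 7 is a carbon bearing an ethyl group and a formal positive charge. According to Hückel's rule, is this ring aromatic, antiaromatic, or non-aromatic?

The p orbitals form a continuous loop: every atom in a ring double bond is sp² and brings one electron to the p orbital; the doubly-bonded nitrogens are pyridine-type — their lone pairs lie in the ring plane, leaving one electron in the p orbital; the carbocation has an empty p orbital. The ring is fully conjugated.
Adding the contributions, 3 × 2 = 6 from the double-bond units + 0 from the C(ethyl)(+) atom = 6.
With 6 π electrons (n = 1), the Hückel 4n+2 condition holds.

Aromatic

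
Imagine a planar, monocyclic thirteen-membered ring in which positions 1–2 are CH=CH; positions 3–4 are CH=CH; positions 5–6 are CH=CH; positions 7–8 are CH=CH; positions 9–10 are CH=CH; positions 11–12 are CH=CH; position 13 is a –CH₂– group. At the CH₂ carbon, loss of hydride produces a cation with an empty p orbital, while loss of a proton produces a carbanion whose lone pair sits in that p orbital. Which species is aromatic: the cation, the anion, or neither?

The anion

In both ions every ring atom is sp² and contributes a p orbital, so both rings are fully conjugated.
Cation: 6 × 2 + 0 = 12 π electrons → 4(3), antiaromatic.
Anion: 6 × 2 + 2 = 14 π electrons → 4(3)+2, aromatic.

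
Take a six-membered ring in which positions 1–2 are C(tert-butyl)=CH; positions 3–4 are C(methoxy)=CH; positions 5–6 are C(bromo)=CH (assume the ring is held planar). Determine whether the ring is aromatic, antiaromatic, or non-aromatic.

Aromatic

Check conjugation: the double-bond atoms are sp², each contributing one p electron — every position has a p orbital, so the cyclic π system is continuous.
Tallying contributions gives 3 × 2 = 6 from the 3 double-bond units.
6 = 4(1) + 2, which satisfies Hückel's 4n+2 rule.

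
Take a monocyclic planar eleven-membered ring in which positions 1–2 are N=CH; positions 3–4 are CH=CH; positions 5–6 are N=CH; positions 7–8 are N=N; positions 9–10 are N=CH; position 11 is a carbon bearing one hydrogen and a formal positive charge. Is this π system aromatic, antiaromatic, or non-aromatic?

Aromatic

All ring atoms are sp² and supply a p orbital to the ring (each doubly-bonded ring atom is sp² with one p-orbital electron; each sp² =N– keeps its lone pair in-plane and puts one electron into the π system; the carbocation has an empty p orbital); the conjugation is uninterrupted.
π-electron count: 5 × 2 = 10 from the double-bond units + 0 from the CH(+) atom = 10.
10 = 4(2) + 2, which satisfies Hückel's 4n+2 rule.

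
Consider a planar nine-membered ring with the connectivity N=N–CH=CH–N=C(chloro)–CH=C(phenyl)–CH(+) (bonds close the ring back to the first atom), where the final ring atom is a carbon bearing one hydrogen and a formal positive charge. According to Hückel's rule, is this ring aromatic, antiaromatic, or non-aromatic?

All ring atoms are sp² and supply a p orbital to the ring (every atom in a ring double bond is sp² and brings one electron to the p orbital; the doubly-bonded nitrogens are pyridine-type — their lone pairs lie in the ring plane, leaving one electron in the p orbital; the carbocation has an empty p orbital); the conjugation is uninterrupted.
π-electron count: 4 × 2 = 8 from the double-bond units + 0 from the CH(+) atom = 8.
A 4n π count (8, n = 2) in a planar conjugated ring means antiaromatic.

Antiaromatic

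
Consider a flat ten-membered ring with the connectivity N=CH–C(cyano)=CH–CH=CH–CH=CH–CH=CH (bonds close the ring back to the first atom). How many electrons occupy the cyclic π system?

10

Check conjugation: each doubly-bonded ring atom is sp² with one p-orbital electron; the doubly-bonded nitrogens are pyridine-type — their lone pairs lie in the ring plane, leaving one electron in the p orbital — every position has a p orbital, so the cyclic π system is continuous.
Counting π electrons: 5 × 2 = 10 from the 5 double-bond units.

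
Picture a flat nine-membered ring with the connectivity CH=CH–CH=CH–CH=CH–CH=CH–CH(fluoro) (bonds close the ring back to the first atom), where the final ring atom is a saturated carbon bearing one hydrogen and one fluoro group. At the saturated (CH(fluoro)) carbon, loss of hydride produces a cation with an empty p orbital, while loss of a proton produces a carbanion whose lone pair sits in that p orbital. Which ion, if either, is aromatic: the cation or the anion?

The anion

In either ion the ring is fully conjugated: every atom, including the new sp² carbon, supplies a p orbital.
Cation: 4 × 2 + 0 = 8 π electrons → 4(2), antiaromatic.
Anion: 4 × 2 + 2 = 10 π electrons → 4(2)+2, aromatic.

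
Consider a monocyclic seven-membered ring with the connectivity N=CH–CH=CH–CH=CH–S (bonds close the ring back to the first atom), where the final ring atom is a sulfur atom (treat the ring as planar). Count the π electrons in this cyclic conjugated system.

All ring atoms are sp² and supply a p orbital to the ring (every atom in a ring double bond is sp² and brings one electron to the p orbital; each =N– nitrogen is pyridine-type (lone pair in the sp² plane, one electron in the p orbital); the sulfur donates one lone pair from its p orbital); the conjugation is uninterrupted.
Adding the contributions, 3 × 2 = 6 from the double-bond units + 2 from the S atom = 8.

8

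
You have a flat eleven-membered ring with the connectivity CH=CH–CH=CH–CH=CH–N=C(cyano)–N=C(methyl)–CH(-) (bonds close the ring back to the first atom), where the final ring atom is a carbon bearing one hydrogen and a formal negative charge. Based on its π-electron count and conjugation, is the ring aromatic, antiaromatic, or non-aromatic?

Antiaromatic

All ring atoms are sp² and supply a p orbital to the ring (each doubly-bonded ring atom is sp² with one p-orbital electron; each sp² =N– keeps its lone pair in-plane and puts one electron into the π system; the carbanion's lone pair occupies the p orbital); the conjugation is uninterrupted.
Adding the contributions, 5 × 2 = 10 from the double-bond units + 2 from the CH(-) atom = 12.
12 is a 4n count (n = 3), so the planar conjugated ring is antiaromatic.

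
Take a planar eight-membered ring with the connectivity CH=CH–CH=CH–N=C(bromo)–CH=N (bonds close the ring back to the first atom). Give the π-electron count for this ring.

All ring atoms are sp² and supply a p orbital to the ring (each doubly-bonded ring atom is sp² with one p-orbital electron; each =N– nitrogen is pyridine-type (lone pair in the sp² plane, one electron in the p orbital)); the conjugation is uninterrupted.
Tallying contributions gives 4 × 2 = 8 from the 4 double-bond units.

8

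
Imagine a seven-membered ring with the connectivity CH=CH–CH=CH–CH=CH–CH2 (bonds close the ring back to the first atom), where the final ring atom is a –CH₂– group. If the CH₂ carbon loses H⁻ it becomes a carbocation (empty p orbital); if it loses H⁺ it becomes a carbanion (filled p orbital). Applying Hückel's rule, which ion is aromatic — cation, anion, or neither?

The cation

In either ion the ring is fully conjugated: every atom, including the new sp² carbon, supplies a p orbital.
Cation: 3 × 2 + 0 = 6 π electrons → 4(1)+2, aromatic.
Anion: 3 × 2 + 2 = 8 π electrons → 4(2), antiaromatic.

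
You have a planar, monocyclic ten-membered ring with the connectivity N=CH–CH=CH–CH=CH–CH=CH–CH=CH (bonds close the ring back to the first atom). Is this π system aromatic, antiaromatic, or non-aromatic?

Aromatic

All ring atoms are sp² and supply a p orbital to the ring (every atom in a ring double bond is sp² and brings one electron to the p orbital; each sp² =N– keeps its lone pair in-plane and puts one electron into the π system); the conjugation is uninterrupted.
Tallying contributions gives 5 × 2 = 10 from the 5 double-bond units.
Since 10 = 4·2 + 2, the ring meets the 4n+2 criterion.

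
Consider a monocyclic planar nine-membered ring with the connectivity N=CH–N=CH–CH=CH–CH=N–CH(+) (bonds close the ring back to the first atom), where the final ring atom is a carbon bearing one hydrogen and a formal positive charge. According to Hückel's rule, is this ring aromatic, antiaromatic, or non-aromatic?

Antiaromatic

The p orbitals form a continuous loop: every atom in a ring double bond is sp² and brings one electron to the p orbital; the doubly-bonded nitrogens are pyridine-type — their lone pairs lie in the ring plane, leaving one electron in the p orbital; the carbocation has an empty p orbital. The ring is fully conjugated.
π-electron count: 4 × 2 = 8 from the double-bond units + 0 from the CH(+) atom = 8.
8 is a 4n count (n = 2), so the planar conjugated ring is antiaromatic.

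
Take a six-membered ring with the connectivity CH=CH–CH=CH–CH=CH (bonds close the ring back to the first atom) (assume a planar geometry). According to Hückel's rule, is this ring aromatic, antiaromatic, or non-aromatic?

The p orbitals form a continuous loop: each doubly-bonded ring atom is sp² with one p-orbital electron. The ring is fully conjugated.
π-electron count: 3 × 2 = 6 from the 3 double-bond units.
With 6 π electrons (n = 1), the Hückel 4n+2 condition holds.

Aromatic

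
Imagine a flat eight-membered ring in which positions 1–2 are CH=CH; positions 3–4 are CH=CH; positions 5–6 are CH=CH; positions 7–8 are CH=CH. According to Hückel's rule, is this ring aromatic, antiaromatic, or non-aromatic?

Check conjugation: every atom in a ring double bond is sp² and brings one electron to the p orbital — every position has a p orbital, so the cyclic π system is continuous.
Tallying contributions gives 4 × 2 = 8 from the 4 double-bond units.
A 4n π count (8, n = 2) in a planar conjugated ring means antiaromatic.
(This ring is cyclooctatetraene.)

Antiaromatic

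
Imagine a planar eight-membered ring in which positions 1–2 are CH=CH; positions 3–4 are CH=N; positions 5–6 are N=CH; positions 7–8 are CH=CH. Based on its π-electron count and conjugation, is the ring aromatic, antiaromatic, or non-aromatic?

Antiaromatic

All ring atoms are sp² and supply a p orbital to the ring (each doubly-bonded ring atom is sp² with one p-orbital electron; each =N– nitrogen is pyridine-type (lone pair in the sp² plane, one electron in the p orbital)); the conjugation is uninterrupted.
Adding the contributions, 4 × 2 = 8 from the 4 double-bond units.
A 4n π count (8, n = 2) in a planar conjugated ring means antiaromatic.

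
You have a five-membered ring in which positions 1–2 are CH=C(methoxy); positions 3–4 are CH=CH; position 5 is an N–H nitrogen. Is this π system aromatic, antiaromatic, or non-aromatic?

Aromatic

Every ring atom contributes a p orbital perpendicular to the ring (each doubly-bonded ring atom is sp² with one p-orbital electron; the pyrrole-type nitrogen donates its lone pair from the p orbital), so the π system is cyclic and fully conjugated.
Adding the contributions, 2 × 2 = 4 from the double-bond units + 2 from the NH atom = 6.
6 = 4(1) + 2, which satisfies Hückel's 4n+2 rule.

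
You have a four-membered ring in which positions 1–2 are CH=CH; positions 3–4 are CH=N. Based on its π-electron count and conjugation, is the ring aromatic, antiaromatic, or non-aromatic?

Check conjugation: the double-bond atoms are sp², each contributing one p electron; the doubly-bonded nitrogens are pyridine-type — their lone pairs lie in the ring plane, leaving one electron in the p orbital — every position has a p orbital, so the cyclic π system is continuous.
Tallying contributions gives 2 × 2 = 4 from the 2 double-bond units.
With 4 = 4·1 π electrons, Hückel's rule classifies the planar ring as antiaromatic.

Antiaromatic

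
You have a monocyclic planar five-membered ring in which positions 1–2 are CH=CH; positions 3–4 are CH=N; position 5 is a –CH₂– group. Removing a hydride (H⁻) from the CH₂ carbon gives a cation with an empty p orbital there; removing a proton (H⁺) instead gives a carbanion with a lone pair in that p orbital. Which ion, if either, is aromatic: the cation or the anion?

The anion

In either ion the ring is fully conjugated: every atom, including the new sp² carbon, supplies a p orbital.
Cation: 2 × 2 + 0 = 4 π electrons → 4(1), antiaromatic.
Anion: 2 × 2 + 2 = 6 π electrons → 4(1)+2, aromatic.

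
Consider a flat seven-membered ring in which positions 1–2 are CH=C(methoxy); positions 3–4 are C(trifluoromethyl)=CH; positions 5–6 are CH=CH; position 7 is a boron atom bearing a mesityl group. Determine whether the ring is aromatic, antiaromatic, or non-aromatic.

Aromatic

Check conjugation: the double-bond atoms are sp², each contributing one p electron; the boron has an empty p orbital — every position has a p orbital, so the cyclic π system is continuous.
π-electron count: 3 × 2 = 6 from the double-bond units + 0 from the B(mesityl) atom = 6.
Since 6 = 4·1 + 2, the ring meets the 4n+2 criterion.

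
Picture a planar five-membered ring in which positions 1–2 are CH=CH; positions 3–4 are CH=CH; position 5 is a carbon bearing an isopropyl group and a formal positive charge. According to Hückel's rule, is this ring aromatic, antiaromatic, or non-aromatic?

Antiaromatic

The p orbitals form a continuous loop: every atom in a ring double bond is sp² and brings one electron to the p orbital; the carbocation has an empty p orbital. The ring is fully conjugated.
Adding the contributions, 2 × 2 = 4 from the double-bond units + 0 from the C(isopropyl)(+) atom = 4.
4 = 4(1); a planar, fully conjugated 4n system is antiaromatic.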